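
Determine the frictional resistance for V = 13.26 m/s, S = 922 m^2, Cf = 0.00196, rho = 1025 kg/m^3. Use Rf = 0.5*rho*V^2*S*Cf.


Formula: Rf = 0.5 * rho * V^2 * S * Cf
Step 1 — V^2 = 13.26^2 = 175.8276
Step 2 — 0.5 * rho * V^2 = 0.5 * 1025 * 175.8276 = 90111.645
Step 3 — Rf = 90111.645 * 922 * 0.00196 ≈ 162840 N (5 s.f.)

162840 N


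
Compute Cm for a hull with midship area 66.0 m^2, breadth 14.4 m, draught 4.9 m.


Formula: Cm = Am / (B * T)
Step 1 — B * T = 14.4 * 4.9 = 70.56 m^2
Step 2 — Cm = 66.0 / 70.56 ≈ 0.93537 (5 s.f.)

0.93537


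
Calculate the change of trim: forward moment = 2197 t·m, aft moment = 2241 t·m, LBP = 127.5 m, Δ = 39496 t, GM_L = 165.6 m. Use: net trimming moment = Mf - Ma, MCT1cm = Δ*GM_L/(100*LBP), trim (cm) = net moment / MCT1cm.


Formula: net trimming moment = Mf - Ma; MCT1cm = Δ*GM_L/(100*LBP); trim = net moment / MCT1cm
Step 1 — net trimming moment = 2197 - 2241 = -44 t·m
Step 2 — MCT1cm = 39496 * 165.6 / (100 * 127.5) = 512.9833 t·m/cm
Step 3 — trim = -44 / 512.9833 ≈ -0.085773 cm (5 s.f.)

-0.085773 cm


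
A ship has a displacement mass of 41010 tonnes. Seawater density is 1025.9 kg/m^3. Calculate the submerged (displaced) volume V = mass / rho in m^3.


Formula: V = mass / rho
Step 1 — convert tonnes to kg: 41010 t * 1000 = 41010000 kg
Step 2 — V = 41010000 / 1025.9 ≈ 39975 m^3 (5 s.f.)

39975 m^3


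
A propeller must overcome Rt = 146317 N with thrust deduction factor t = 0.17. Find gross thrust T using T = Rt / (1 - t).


Formula: T = Rt / (1 - t)
Step 1 — (1 - t) = 1 - 0.17 = 0.83
Step 2 — T = 146317 / 0.83 ≈ 176290 N (5 s.f.)

176290 N


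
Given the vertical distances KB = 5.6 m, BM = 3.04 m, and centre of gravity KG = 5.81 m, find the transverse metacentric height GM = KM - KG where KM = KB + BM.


Formula: GM = KB + BM - KG
Step 1 — KM = KB + BM = 5.6 + 3.04 = 8.64 m
Step 2 — GM = KM - KG = 8.64 - 5.81 = 2.83 m

2.83 m


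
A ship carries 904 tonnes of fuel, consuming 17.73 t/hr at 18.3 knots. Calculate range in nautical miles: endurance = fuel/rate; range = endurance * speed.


Formula: endurance = fuel / rate; range = endurance * speed
Step 1 — endurance = 904 / 17.73 = 50.987 hours
Step 2 — range = 50.987 * 18.3 ≈ 933.06 nautical miles (5 s.f.)

933.06 NM


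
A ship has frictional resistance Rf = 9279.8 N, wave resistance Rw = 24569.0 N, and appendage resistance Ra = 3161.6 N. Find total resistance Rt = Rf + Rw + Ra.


Formula: Rt = Rf + Rw + Ra
Substituting: Rt = 9279.8 + 24569.0 + 3161.6
Result: Rt = 37010.4 N

37010.4 N


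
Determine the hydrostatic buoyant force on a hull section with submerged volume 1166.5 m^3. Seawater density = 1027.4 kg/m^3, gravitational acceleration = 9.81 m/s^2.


Formula: Fb = rho * g * V
Substituting: Fb = 1027.4 * 9.81 * 1166.5
Intermediate: 1027.4 * 9.81 = 10078.794
Result: Fb = 10078.794 * 1166.5 ≈ 11757000 N (5 s.f.)

11757000 N


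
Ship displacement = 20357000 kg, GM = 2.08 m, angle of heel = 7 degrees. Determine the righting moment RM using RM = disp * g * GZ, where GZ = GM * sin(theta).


Formula: GZ = GM * sin(theta); RM = disp * g * GZ
Step 1 — GZ = 2.08 * sin(7°) = 2.08 * 0.121869 = 0.253488 m
Step 2 — RM = 20357000 * 9.81 * 0.253488 ≈ 50622000 N·m (5 s.f.)

50622000 N·m


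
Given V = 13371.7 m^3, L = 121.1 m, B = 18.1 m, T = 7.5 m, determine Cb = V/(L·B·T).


Formula: Cb = V / (L * B * T)
Step 1 — L * B * T = 121.1 * 18.1 * 7.5 = 16439.325 m^3
Step 2 — Cb = 13371.7 / 16439.325 ≈ 0.81340 (5 s.f.)

0.81340


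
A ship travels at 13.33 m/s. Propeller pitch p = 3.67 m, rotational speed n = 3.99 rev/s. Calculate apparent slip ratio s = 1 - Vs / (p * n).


Formula: s = 1 - Vs / (p * n)
Step 1 — p * n = 3.67 * 3.99 = 14.6433
Step 2 — Vs / (p*n) = 13.33 / 14.6433 = 0.910314 (6 d.p.)
Step 3 — s = 1 - 0.910314 = 0.089686

0.089686


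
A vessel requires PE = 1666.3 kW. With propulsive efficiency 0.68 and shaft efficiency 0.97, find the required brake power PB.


Formula: PB = PE / (eta_D * eta_S)
Step 1 — combined efficiency = eta_D * eta_S = 0.68 * 0.97 = 0.6596
Step 2 — PB = 1666.3 / 0.6596 ≈ 2526.2 kW (5 s.f.)

2526.2 kW


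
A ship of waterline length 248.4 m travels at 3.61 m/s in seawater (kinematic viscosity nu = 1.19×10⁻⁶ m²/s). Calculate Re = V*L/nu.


Formula: Re = V * L / nu
Step 1 — V * L = 3.61 * 248.4 = 896.724 m^2/s
Step 2 — Re = 896.724 / 1.19e-6 = 7.54e+08

7.54e+08


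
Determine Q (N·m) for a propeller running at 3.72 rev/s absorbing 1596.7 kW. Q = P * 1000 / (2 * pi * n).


Formula: Q = P_W / (2 * pi * n)
Step 1 — P_W = 1596.7 kW * 1000 = 1596700.0 W
Step 2 — 2 * pi * n = 2 * pi * 3.72 = 23.373449
Step 3 — Q = 1596700.0 / 23.373449 ≈ 68313 N·m (5 s.f.)

68313 N·m


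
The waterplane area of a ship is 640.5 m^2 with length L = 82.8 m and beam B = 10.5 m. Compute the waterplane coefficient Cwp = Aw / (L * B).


Formula: Cwp = Aw / (L * B)
Step 1 — L * B = 82.8 * 10.5 = 869.4 m^2
Step 2 — Cwp = 640.5 / 869.4 ≈ 0.73671 (5 s.f.)

0.73671


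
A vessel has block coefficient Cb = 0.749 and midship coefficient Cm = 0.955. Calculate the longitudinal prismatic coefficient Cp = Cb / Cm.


Formula: Cp = Cb / Cm
Substituting: Cp = 0.749 / 0.955
Result: Cp ≈ 0.78429 (5 s.f.)

0.78429


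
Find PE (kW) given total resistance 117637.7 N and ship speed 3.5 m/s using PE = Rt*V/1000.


Formula: PE = Rt * V / 1000 (kW)
Step 1 — PE (W) = 117637.7 * 3.5 = 411731.95 W
Step 2 — PE (kW) = 411731.95 / 1000 ≈ 411.73 kW (5 s.f.)

411.73 kW


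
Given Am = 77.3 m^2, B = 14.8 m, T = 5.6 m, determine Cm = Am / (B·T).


Formula: Cm = Am / (B * T)
Step 1 — B * T = 14.8 * 5.6 = 82.88 m^2
Step 2 — Cm = 77.3 / 82.88 ≈ 0.93267 (5 s.f.)

0.93267


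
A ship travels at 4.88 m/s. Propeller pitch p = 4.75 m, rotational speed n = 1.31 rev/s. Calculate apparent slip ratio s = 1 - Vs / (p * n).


Formula: s = 1 - Vs / (p * n)
Step 1 — p * n = 4.75 * 1.31 = 6.2225
Step 2 — Vs / (p*n) = 4.88 / 6.2225 = 0.784251 (6 d.p.)
Step 3 — s = 1 - 0.784251 = 0.215749

0.215749


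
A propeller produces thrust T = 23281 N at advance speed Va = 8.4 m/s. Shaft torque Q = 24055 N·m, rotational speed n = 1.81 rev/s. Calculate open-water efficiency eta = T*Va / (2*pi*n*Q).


Formula: eta = T * Va / (2 * pi * n * Q)
Step 1 — numerator = T * Va = 23281 * 8.4 = 195560.4
Step 2 — 2 * pi * n = 2 * pi * 1.81 = 11.372565
Step 3 — denominator = 11.372565 * 24055 = 273567.05
Step 4 — eta = 195560.4 / 273567.05 ≈ 0.71485 (5 s.f.)

0.71485


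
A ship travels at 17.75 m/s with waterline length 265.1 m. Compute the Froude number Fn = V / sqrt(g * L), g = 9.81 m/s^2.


Formula: Fn = V / sqrt(g * L)
Step 1 — g * L = 9.81 * 265.1 = 2600.631
Step 2 — sqrt(g * L) = sqrt(2600.631) = 50.996382
Step 3 — Fn = 17.75 / 50.996382 ≈ 0.34806 (5 s.f.)

0.34806


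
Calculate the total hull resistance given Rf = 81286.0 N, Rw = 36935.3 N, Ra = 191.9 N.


Formula: Rt = Rf + Rw + Ra
Substituting: Rt = 81286.0 + 36935.3 + 191.9
Result: Rt = 118413.2 N

118413.2 N


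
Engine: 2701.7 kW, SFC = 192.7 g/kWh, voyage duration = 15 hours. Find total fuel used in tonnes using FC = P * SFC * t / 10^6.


Formula: FC (tonnes) = P * SFC * t / 1,000,000
Step 1 — P * SFC * t = 2701.7 * 192.7 * 15 = 7809263.85 g
Step 2 — FC (tonnes) = 7809263.85 / 1,000,000 ≈ 7.8093 tonnes (5 s.f.)

7.8093 tonnes


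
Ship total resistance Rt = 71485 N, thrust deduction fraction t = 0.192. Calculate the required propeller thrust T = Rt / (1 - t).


Formula: T = Rt / (1 - t)
Step 1 — (1 - t) = 1 - 0.192 = 0.808
Step 2 — T = 71485 / 0.808 ≈ 88472 N (5 s.f.)

88472 N


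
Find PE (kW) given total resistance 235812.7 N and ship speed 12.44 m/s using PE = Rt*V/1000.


Formula: PE = Rt * V / 1000 (kW)
Step 1 — PE (W) = 235812.7 * 12.44 = 2933509.988 W
Step 2 — PE (kW) = 2933509.988 / 1000 ≈ 2933.5 kW (5 s.f.)

2933.5 kW


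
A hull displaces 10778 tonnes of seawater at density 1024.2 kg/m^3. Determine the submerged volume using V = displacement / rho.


Formula: V = mass / rho
Step 1 — convert tonnes to kg: 10778 t * 1000 = 10778000 kg
Step 2 — V = 10778000 / 1024.2 ≈ 10523 m^3 (5 s.f.)

10523 m^3


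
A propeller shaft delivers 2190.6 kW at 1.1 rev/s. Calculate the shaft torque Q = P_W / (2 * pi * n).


Formula: Q = P_W / (2 * pi * n)
Step 1 — P_W = 2190.6 kW * 1000 = 2190600.0 W
Step 2 — 2 * pi * n = 2 * pi * 1.1 = 6.911504
Step 3 — Q = 2190600.0 / 6.911504 ≈ 316950 N·m (5 s.f.)

316950 N·m


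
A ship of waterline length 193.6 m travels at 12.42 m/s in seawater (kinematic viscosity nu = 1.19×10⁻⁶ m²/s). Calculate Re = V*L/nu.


Formula: Re = V * L / nu
Step 1 — V * L = 12.42 * 193.6 = 2404.512 m^2/s
Step 2 — Re = 2404.512 / 1.19e-6 = 2.02e+09

2.02e+09


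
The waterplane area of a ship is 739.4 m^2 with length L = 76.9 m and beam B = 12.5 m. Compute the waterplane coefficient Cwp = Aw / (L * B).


Formula: Cwp = Aw / (L * B)
Step 1 — L * B = 76.9 * 12.5 = 961.25 m^2
Step 2 — Cwp = 739.4 / 961.25 ≈ 0.76921 (5 s.f.)

0.76921


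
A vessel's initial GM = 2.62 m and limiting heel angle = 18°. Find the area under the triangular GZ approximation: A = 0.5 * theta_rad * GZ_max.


Formula: GZ_max = GM * sin(theta); Area = 0.5 * theta_rad * GZ_max
Step 1 — GZ_max = 2.62 * sin(18°) = 2.62 * 0.309017 = 0.809625 m
Step 2 — theta_rad = 18 * pi/180 = 0.314159 rad
Step 3 — Area = 0.5 * 0.314159 * 0.809625 ≈ 0.12718 m·rad (5 s.f.)

0.12718 m·rad


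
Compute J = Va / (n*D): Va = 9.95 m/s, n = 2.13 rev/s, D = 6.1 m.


Formula: J = Va / (n * D)
Step 1 — n * D = 2.13 * 6.1 = 12.993
Step 2 — J = 9.95 / 12.993 ≈ 0.76580 (5 s.f.)

0.76580


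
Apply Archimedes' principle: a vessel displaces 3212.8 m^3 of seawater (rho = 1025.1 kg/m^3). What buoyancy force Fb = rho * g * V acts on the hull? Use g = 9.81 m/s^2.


Formula: Fb = rho * g * V
Substituting: Fb = 1025.1 * 9.81 * 3212.8
Intermediate: 1025.1 * 9.81 = 10056.231
Result: Fb = 10056.231 * 3212.8 ≈ 32309000 N (5 s.f.)

32309000 N


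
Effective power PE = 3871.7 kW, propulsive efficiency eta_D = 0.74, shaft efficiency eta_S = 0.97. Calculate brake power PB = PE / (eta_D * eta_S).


Formula: PB = PE / (eta_D * eta_S)
Step 1 — combined efficiency = eta_D * eta_S = 0.74 * 0.97 = 0.7178
Step 2 — PB = 3871.7 / 0.7178 ≈ 5393.8 kW (5 s.f.)

5393.8 kW


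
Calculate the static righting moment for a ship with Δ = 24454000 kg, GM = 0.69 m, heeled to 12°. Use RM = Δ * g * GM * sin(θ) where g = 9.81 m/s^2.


Formula: GZ = GM * sin(theta); RM = disp * g * GZ
Step 1 — GZ = 0.69 * sin(12°) = 0.69 * 0.207912 = 0.143459 m
Step 2 — RM = 24454000 * 9.81 * 0.143459 ≈ 34415000 N·m (5 s.f.)

34415000 N·m


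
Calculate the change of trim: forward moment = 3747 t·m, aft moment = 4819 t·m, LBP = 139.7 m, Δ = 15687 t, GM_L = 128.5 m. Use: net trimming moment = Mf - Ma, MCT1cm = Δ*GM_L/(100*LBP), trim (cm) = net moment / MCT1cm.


Formula: net trimming moment = Mf - Ma; MCT1cm = Δ*GM_L/(100*LBP); trim = net moment / MCT1cm
Step 1 — net trimming moment = 3747 - 4819 = -1072 t·m
Step 2 — MCT1cm = 15687 * 128.5 / (100 * 139.7) = 144.2935 t·m/cm
Step 3 — trim = -1072 / 144.2935 ≈ -7.4293 cm (5 s.f.)

-7.4293 cm


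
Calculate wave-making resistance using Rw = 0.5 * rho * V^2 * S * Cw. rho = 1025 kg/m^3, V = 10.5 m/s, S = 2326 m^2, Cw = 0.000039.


Formula: Rw = 0.5 * rho * V^2 * S * Cw
Step 1 — V^2 = 10.5^2 = 110.25
Step 2 — 0.5 * rho * V^2 = 0.5 * 1025 * 110.25 = 56503.125
Step 3 — Rw = 56503.125 * 2326 * 0.000039 ≈ 5125.6 N (5 s.f.)

5125.6 N


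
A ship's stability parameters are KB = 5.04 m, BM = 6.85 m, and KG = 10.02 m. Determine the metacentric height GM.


Formula: GM = KB + BM - KG
Step 1 — KM = KB + BM = 5.04 + 6.85 = 11.89 m
Step 2 — GM = KM - KG = 11.89 - 10.02 = 1.87 m

1.87 m


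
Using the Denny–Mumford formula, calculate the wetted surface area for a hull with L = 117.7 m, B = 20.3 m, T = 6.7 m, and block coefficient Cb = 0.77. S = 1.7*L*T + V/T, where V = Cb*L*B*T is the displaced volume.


Formula: S = 1.7*L*T + V/T with V = Cb*L*B*T, i.e. S = L * (1.7*T + Cb*B)
Step 1 — 1.7*T = 1.7 * 6.7 = 11.39 m
Step 2 — Cb*B = 0.77 * 20.3 = 15.631 m
Step 3 — 1.7*T + Cb*B = 11.39 + 15.631 = 27.021 m
Step 4 — S = 117.7 * 27.021 ≈ 3180.4 m^2 (5 s.f.)

3180.4 m^2


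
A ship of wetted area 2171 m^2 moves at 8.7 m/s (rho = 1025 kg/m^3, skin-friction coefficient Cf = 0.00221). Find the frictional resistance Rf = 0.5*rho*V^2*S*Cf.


Formula: Rf = 0.5 * rho * V^2 * S * Cf
Step 1 — V^2 = 8.7^2 = 75.69
Step 2 — 0.5 * rho * V^2 = 0.5 * 1025 * 75.69 = 38791.125
Step 3 — Rf = 38791.125 * 2171 * 0.00221 ≈ 186120 N (5 s.f.)

186120 N


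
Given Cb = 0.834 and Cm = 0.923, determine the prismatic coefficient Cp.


Formula: Cp = Cb / Cm
Substituting: Cp = 0.834 / 0.923
Result: Cp ≈ 0.90358 (5 s.f.)

0.90358


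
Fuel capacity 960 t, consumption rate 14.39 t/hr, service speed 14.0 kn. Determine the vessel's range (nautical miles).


Formula: endurance = fuel / rate; range = endurance * speed
Step 1 — endurance = 960 / 14.39 = 66.713 hours
Step 2 — range = 66.713 * 14.0 ≈ 933.98 nautical miles (5 s.f.)

933.98 NM


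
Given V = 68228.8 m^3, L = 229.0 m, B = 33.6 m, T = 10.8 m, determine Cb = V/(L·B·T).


Formula: Cb = V / (L * B * T)
Step 1 — L * B * T = 229.0 * 33.6 * 10.8 = 83099.52 m^3
Step 2 — Cb = 68228.8 / 83099.52 ≈ 0.82105 (5 s.f.)

0.82105


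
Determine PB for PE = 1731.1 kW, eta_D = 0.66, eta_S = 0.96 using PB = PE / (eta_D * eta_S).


Formula: PB = PE / (eta_D * eta_S)
Step 1 — combined efficiency = eta_D * eta_S = 0.66 * 0.96 = 0.6336
Step 2 — PB = 1731.1 / 0.6336 ≈ 2732.2 kW (5 s.f.)

2732.2 kW


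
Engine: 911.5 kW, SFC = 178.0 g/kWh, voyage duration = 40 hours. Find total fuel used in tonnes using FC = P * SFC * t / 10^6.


Formula: FC (tonnes) = P * SFC * t / 1,000,000
Step 1 — P * SFC * t = 911.5 * 178.0 * 40 = 6489880.0 g
Step 2 — FC (tonnes) = 6489880.0 / 1,000,000 ≈ 6.4899 tonnes (5 s.f.)

6.4899 tonnes


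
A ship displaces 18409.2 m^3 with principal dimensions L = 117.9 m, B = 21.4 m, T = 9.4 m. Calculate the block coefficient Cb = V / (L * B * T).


Formula: Cb = V / (L * B * T)
Step 1 — L * B * T = 117.9 * 21.4 * 9.4 = 23716.764 m^3
Step 2 — Cb = 18409.2 / 23716.764 ≈ 0.77621 (5 s.f.)

0.77621


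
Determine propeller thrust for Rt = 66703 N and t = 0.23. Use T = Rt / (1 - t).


Formula: T = Rt / (1 - t)
Step 1 — (1 - t) = 1 - 0.23 = 0.77
Step 2 — T = 66703 / 0.77 ≈ 86627 N (5 s.f.)

86627 N


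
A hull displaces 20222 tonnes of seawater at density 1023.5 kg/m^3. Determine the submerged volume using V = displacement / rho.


Formula: V = mass / rho
Step 1 — convert tonnes to kg: 20222 t * 1000 = 20222000 kg
Step 2 — V = 20222000 / 1023.5 ≈ 19758 m^3 (5 s.f.)

19758 m^3


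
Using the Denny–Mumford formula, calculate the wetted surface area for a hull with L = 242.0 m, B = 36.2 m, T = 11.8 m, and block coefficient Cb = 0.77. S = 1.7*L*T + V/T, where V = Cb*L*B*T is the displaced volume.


Formula: S = 1.7*L*T + V/T with V = Cb*L*B*T, i.e. S = L * (1.7*T + Cb*B)
Step 1 — 1.7*T = 1.7 * 11.8 = 20.06 m
Step 2 — Cb*B = 0.77 * 36.2 = 27.874 m
Step 3 — 1.7*T + Cb*B = 20.06 + 27.874 = 47.934 m
Step 4 — S = 242.0 * 47.934 ≈ 11600 m^2 (5 s.f.)

11600 m^2


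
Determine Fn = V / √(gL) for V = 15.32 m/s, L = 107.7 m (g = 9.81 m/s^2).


Formula: Fn = V / sqrt(g * L)
Step 1 — g * L = 9.81 * 107.7 = 1056.537
Step 2 — sqrt(g * L) = sqrt(1056.537) = 32.504415
Step 3 — Fn = 15.32 / 32.504415 ≈ 0.47132 (5 s.f.)

0.47132


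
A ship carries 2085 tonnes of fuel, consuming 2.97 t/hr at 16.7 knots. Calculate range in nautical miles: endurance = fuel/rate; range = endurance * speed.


Formula: endurance = fuel / rate; range = endurance * speed
Step 1 — endurance = 2085 / 2.97 = 702.0202 hours
Step 2 — range = 702.0202 * 16.7 ≈ 11724 nautical miles (5 s.f.)

11724 NM


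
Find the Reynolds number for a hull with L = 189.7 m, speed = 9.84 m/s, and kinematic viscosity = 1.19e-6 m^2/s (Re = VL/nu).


Formula: Re = V * L / nu
Step 1 — V * L = 9.84 * 189.7 = 1866.648 m^2/s
Step 2 — Re = 1866.648 / 1.19e-6 = 1.57e+09

1.57e+09


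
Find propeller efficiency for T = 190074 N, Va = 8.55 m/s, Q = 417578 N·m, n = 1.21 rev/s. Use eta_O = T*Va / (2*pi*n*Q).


Formula: eta = T * Va / (2 * pi * n * Q)
Step 1 — numerator = T * Va = 190074 * 8.55 = 1625132.7
Step 2 — 2 * pi * n = 2 * pi * 1.21 = 7.602654
Step 3 — denominator = 7.602654 * 417578 = 3174701.05
Step 4 — eta = 1625132.7 / 3174701.05 ≈ 0.51190 (5 s.f.)

0.51190


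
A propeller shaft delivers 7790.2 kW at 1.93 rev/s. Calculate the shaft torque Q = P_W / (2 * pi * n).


Formula: Q = P_W / (2 * pi * n)
Step 1 — P_W = 7790.2 kW * 1000 = 7790200.0 W
Step 2 — 2 * pi * n = 2 * pi * 1.93 = 12.126548
Step 3 — Q = 7790200.0 / 12.126548 ≈ 642410 N·m (5 s.f.)

642410 N·m


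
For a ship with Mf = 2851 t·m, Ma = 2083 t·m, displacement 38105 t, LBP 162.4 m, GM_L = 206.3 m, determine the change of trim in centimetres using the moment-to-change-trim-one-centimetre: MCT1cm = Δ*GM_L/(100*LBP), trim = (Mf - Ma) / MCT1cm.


Formula: net trimming moment = Mf - Ma; MCT1cm = Δ*GM_L/(100*LBP); trim = net moment / MCT1cm
Step 1 — net trimming moment = 2851 - 2083 = 768 t·m
Step 2 — MCT1cm = 38105 * 206.3 / (100 * 162.4) = 484.0555 t·m/cm
Step 3 — trim = 768 / 484.0555 ≈ 1.5866 cm (5 s.f.)

1.5866 cm


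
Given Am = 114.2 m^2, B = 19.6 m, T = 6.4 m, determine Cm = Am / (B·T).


Formula: Cm = Am / (B * T)
Step 1 — B * T = 19.6 * 6.4 = 125.44 m^2
Step 2 — Cm = 114.2 / 125.44 ≈ 0.91040 (5 s.f.)

0.91040


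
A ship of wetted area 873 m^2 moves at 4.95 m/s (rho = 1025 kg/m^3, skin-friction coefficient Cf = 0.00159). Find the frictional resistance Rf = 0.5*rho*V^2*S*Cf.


Formula: Rf = 0.5 * rho * V^2 * S * Cf
Step 1 — V^2 = 4.95^2 = 24.5025
Step 2 — 0.5 * rho * V^2 = 0.5 * 1025 * 24.5025 = 12557.53125
Step 3 — Rf = 12557.53125 * 873 * 0.00159 ≈ 17431 N (5 s.f.)

17431 N


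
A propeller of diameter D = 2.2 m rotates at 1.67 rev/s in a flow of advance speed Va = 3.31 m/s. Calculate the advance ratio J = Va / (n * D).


Formula: J = Va / (n * D)
Step 1 — n * D = 1.67 * 2.2 = 3.674
Step 2 — J = 3.31 / 3.674 ≈ 0.90093 (5 s.f.)

0.90093


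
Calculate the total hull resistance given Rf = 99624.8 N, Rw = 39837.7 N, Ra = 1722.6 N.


Formula: Rt = Rf + Rw + Ra
Substituting: Rt = 99624.8 + 39837.7 + 1722.6
Result: Rt = 141185.1 N

141185.1 N


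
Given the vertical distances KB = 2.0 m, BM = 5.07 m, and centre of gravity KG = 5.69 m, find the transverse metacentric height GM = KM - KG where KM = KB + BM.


Formula: GM = KB + BM - KG
Step 1 — KM = KB + BM = 2.0 + 5.07 = 7.07 m
Step 2 — GM = KM - KG = 7.07 - 5.69 = 1.38 m

1.38 m


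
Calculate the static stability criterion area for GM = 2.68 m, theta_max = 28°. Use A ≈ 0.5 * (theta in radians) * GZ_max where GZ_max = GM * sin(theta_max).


Formula: GZ_max = GM * sin(theta); Area = 0.5 * theta_rad * GZ_max
Step 1 — GZ_max = 2.68 * sin(28°) = 2.68 * 0.469472 = 1.258185 m
Step 2 — theta_rad = 28 * pi/180 = 0.488692 rad
Step 3 — Area = 0.5 * 0.488692 * 1.258185 ≈ 0.30743 m·rad (5 s.f.)

0.30743 m·rad


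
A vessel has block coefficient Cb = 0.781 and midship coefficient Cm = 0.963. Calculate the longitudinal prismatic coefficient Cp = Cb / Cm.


Formula: Cp = Cb / Cm
Substituting: Cp = 0.781 / 0.963
Result: Cp ≈ 0.81101 (5 s.f.)

0.81101


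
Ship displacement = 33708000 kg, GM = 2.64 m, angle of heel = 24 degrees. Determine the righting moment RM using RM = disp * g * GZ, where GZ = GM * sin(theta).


Formula: GZ = GM * sin(theta); RM = disp * g * GZ
Step 1 — GZ = 2.64 * sin(24°) = 2.64 * 0.406737 = 1.073786 m
Step 2 — RM = 33708000 * 9.81 * 1.073786 ≈ 355070000 N·m (5 s.f.)

355070000 N·m


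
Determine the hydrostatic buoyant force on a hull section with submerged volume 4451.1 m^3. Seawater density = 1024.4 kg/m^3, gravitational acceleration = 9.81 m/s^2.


Formula: Fb = rho * g * V
Substituting: Fb = 1024.4 * 9.81 * 4451.1
Intermediate: 1024.4 * 9.81 = 10049.364
Result: Fb = 10049.364 * 4451.1 ≈ 44731000 N (5 s.f.)

44731000 N


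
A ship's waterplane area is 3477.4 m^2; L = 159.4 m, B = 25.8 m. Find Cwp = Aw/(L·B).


Formula: Cwp = Aw / (L * B)
Step 1 — L * B = 159.4 * 25.8 = 4112.52 m^2
Step 2 — Cwp = 3477.4 / 4112.52 ≈ 0.84556 (5 s.f.)

0.84556


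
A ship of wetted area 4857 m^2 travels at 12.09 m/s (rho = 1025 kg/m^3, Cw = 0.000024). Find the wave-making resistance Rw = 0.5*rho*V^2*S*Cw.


Formula: Rw = 0.5 * rho * V^2 * S * Cw
Step 1 — V^2 = 12.09^2 = 146.1681
Step 2 — 0.5 * rho * V^2 = 0.5 * 1025 * 146.1681 = 74911.15125
Step 3 — Rw = 74911.15125 * 4857 * 0.000024 ≈ 8732.2 N (5 s.f.)

8732.2 N


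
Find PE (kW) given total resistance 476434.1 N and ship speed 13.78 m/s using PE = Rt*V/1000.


Formula: PE = Rt * V / 1000 (kW)
Step 1 — PE (W) = 476434.1 * 13.78 = 6565261.898 W
Step 2 — PE (kW) = 6565261.898 / 1000 ≈ 6565.3 kW (5 s.f.)

6565.3 kW


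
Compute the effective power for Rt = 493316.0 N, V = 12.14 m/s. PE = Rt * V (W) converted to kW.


Formula: PE = Rt * V / 1000 (kW)
Step 1 — PE (W) = 493316.0 * 12.14 = 5988856.24 W
Step 2 — PE (kW) = 5988856.24 / 1000 ≈ 5988.9 kW (5 s.f.)

5988.9 kW


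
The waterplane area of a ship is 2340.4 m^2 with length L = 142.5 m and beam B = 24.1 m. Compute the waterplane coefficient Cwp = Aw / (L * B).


Formula: Cwp = Aw / (L * B)
Step 1 — L * B = 142.5 * 24.1 = 3434.25 m^2
Step 2 — Cwp = 2340.4 / 3434.25 ≈ 0.68149 (5 s.f.)

0.68149


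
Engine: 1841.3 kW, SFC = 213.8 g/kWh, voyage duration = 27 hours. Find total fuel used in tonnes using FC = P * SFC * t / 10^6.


Formula: FC (tonnes) = P * SFC * t / 1,000,000
Step 1 — P * SFC * t = 1841.3 * 213.8 * 27 = 10629088.38 g
Step 2 — FC (tonnes) = 10629088.38 / 1,000,000 ≈ 10.629 tonnes (5 s.f.)

10.629 tonnes


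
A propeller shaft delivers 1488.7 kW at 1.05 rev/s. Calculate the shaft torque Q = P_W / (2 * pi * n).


Formula: Q = P_W / (2 * pi * n)
Step 1 — P_W = 1488.7 kW * 1000 = 1488700.0 W
Step 2 — 2 * pi * n = 2 * pi * 1.05 = 6.597345
Step 3 — Q = 1488700.0 / 6.597345 ≈ 225650 N·m (5 s.f.)

225650 N·m


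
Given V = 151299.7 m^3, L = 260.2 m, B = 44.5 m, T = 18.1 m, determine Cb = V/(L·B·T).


Formula: Cb = V / (L * B * T)
Step 1 — L * B * T = 260.2 * 44.5 * 18.1 = 209578.09 m^3
Step 2 — Cb = 151299.7 / 209578.09 ≈ 0.72193 (5 s.f.)

0.72193


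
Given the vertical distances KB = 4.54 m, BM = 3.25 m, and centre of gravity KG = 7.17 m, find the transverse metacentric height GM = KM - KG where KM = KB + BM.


Formula: GM = KB + BM - KG
Step 1 — KM = KB + BM = 4.54 + 3.25 = 7.79 m
Step 2 — GM = KM - KG = 7.79 - 7.17 = 0.62 m

0.62 m


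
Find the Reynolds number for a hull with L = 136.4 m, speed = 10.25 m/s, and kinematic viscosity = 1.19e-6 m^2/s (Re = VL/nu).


Formula: Re = V * L / nu
Step 1 — V * L = 10.25 * 136.4 = 1398.1 m^2/s
Step 2 — Re = 1398.1 / 1.19e-6 = 1.17e+09

1.17e+09


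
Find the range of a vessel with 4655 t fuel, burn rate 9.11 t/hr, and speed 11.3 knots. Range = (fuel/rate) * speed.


Formula: endurance = fuel / rate; range = endurance * speed
Step 1 — endurance = 4655 / 9.11 = 510.9769 hours
Step 2 — range = 510.9769 * 11.3 ≈ 5774.0 nautical miles (5 s.f.)

5774.0 NM


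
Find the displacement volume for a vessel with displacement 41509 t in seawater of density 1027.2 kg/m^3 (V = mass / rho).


Formula: V = mass / rho
Step 1 — convert tonnes to kg: 41509 t * 1000 = 41509000 kg
Step 2 — V = 41509000 / 1027.2 ≈ 40410 m^3 (5 s.f.)

40410 m^3


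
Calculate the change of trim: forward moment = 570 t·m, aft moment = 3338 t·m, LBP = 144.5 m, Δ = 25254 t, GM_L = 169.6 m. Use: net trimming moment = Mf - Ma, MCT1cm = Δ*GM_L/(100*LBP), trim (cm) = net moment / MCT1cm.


Formula: net trimming moment = Mf - Ma; MCT1cm = Δ*GM_L/(100*LBP); trim = net moment / MCT1cm
Step 1 — net trimming moment = 570 - 3338 = -2768 t·m
Step 2 — MCT1cm = 25254 * 169.6 / (100 * 144.5) = 296.4068 t·m/cm
Step 3 — trim = -2768 / 296.4068 ≈ -9.3385 cm (5 s.f.)

-9.3385 cm


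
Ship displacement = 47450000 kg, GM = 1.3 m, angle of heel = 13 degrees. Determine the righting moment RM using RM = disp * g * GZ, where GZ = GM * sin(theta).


Formula: GZ = GM * sin(theta); RM = disp * g * GZ
Step 1 — GZ = 1.3 * sin(13°) = 1.3 * 0.224951 = 0.292436 m
Step 2 — RM = 47450000 * 9.81 * 0.292436 ≈ 136120000 N·m (5 s.f.)

136120000 N·m


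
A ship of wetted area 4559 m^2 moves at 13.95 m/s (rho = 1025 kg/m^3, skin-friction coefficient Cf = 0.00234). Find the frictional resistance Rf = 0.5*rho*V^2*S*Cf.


Formula: Rf = 0.5 * rho * V^2 * S * Cf
Step 1 — V^2 = 13.95^2 = 194.6025
Step 2 — 0.5 * rho * V^2 = 0.5 * 1025 * 194.6025 = 99733.78125
Step 3 — Rf = 99733.78125 * 4559 * 0.00234 ≈ 1064000 N (5 s.f.)

1064000 N


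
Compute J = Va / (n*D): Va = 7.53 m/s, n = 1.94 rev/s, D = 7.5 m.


Formula: J = Va / (n * D)
Step 1 — n * D = 1.94 * 7.5 = 14.55
Step 2 — J = 7.53 / 14.55 ≈ 0.51753 (5 s.f.)

0.51753


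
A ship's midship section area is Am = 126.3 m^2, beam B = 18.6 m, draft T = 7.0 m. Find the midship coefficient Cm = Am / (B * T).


Formula: Cm = Am / (B * T)
Step 1 — B * T = 18.6 * 7.0 = 130.2 m^2
Step 2 — Cm = 126.3 / 130.2 ≈ 0.97005 (5 s.f.)

0.97005


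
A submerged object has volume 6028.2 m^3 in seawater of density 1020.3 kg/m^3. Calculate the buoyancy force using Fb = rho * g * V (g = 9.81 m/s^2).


Formula: Fb = rho * g * V
Substituting: Fb = 1020.3 * 9.81 * 6028.2
Intermediate: 1020.3 * 9.81 = 10009.143
Result: Fb = 10009.143 * 6028.2 ≈ 60337000 N (5 s.f.)

60337000 N


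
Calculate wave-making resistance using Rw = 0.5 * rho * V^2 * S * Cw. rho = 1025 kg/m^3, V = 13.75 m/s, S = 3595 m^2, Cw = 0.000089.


Formula: Rw = 0.5 * rho * V^2 * S * Cw
Step 1 — V^2 = 13.75^2 = 189.0625
Step 2 — 0.5 * rho * V^2 = 0.5 * 1025 * 189.0625 = 96894.53125
Step 3 — Rw = 96894.53125 * 3595 * 0.000089 ≈ 31002 N (5 s.f.)

31002 N


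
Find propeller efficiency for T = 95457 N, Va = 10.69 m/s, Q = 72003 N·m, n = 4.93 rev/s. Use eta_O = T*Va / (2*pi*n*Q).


Formula: eta = T * Va / (2 * pi * n * Q)
Step 1 — numerator = T * Va = 95457 * 10.69 = 1020435.33
Step 2 — 2 * pi * n = 2 * pi * 4.93 = 30.976104
Step 3 — denominator = 30.976104 * 72003 = 2230372.42
Step 4 — eta = 1020435.33 / 2230372.42 ≈ 0.45752 (5 s.f.)

0.45752


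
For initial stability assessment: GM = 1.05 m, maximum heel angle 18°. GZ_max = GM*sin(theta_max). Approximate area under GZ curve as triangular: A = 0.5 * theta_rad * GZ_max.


Formula: GZ_max = GM * sin(theta); Area = 0.5 * theta_rad * GZ_max
Step 1 — GZ_max = 1.05 * sin(18°) = 1.05 * 0.309017 = 0.324468 m
Step 2 — theta_rad = 18 * pi/180 = 0.314159 rad
Step 3 — Area = 0.5 * 0.314159 * 0.324468 ≈ 0.050967 m·rad (5 s.f.)

0.050967 m·rad


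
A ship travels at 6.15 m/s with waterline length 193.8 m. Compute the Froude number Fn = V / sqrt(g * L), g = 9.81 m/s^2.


Formula: Fn = V / sqrt(g * L)
Step 1 — g * L = 9.81 * 193.8 = 1901.178
Step 2 — sqrt(g * L) = sqrt(1901.178) = 43.6025
Step 3 — Fn = 6.15 / 43.6025 ≈ 0.14105 (5 s.f.)

0.14105


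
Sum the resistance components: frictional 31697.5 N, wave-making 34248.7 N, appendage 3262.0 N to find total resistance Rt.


Formula: Rt = Rf + Rw + Ra
Substituting: Rt = 31697.5 + 34248.7 + 3262.0
Result: Rt = 69208.2 N

69208.2 N


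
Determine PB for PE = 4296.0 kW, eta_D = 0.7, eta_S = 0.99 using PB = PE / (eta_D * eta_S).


Formula: PB = PE / (eta_D * eta_S)
Step 1 — combined efficiency = eta_D * eta_S = 0.7 * 0.99 = 0.693
Step 2 — PB = 4296.0 / 0.693 ≈ 6199.1 kW (5 s.f.)

6199.1 kW


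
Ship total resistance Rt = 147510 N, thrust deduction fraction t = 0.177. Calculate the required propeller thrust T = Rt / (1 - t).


Formula: T = Rt / (1 - t)
Step 1 — (1 - t) = 1 - 0.177 = 0.823
Step 2 — T = 147510 / 0.823 ≈ 179230 N (5 s.f.)

179230 N


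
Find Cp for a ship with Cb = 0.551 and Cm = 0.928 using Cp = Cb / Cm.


Formula: Cp = Cb / Cm
Substituting: Cp = 0.551 / 0.928
Result: Cp ≈ 0.59375 (5 s.f.)

0.59375


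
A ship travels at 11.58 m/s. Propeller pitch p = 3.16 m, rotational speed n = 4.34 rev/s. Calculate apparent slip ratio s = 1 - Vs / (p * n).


Formula: s = 1 - Vs / (p * n)
Step 1 — p * n = 3.16 * 4.34 = 13.7144
Step 2 — Vs / (p*n) = 11.58 / 13.7144 = 0.844368 (6 d.p.)
Step 3 — s = 1 - 0.844368 = 0.155632

0.155632


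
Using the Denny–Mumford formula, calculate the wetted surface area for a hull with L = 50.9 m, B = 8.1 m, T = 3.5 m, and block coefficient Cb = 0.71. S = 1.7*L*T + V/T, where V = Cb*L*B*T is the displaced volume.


Formula: S = 1.7*L*T + V/T with V = Cb*L*B*T, i.e. S = L * (1.7*T + Cb*B)
Step 1 — 1.7*T = 1.7 * 3.5 = 5.95 m
Step 2 — Cb*B = 0.71 * 8.1 = 5.751 m
Step 3 — 1.7*T + Cb*B = 5.95 + 5.751 = 11.701 m
Step 4 — S = 50.9 * 11.701 ≈ 595.58 m^2 (5 s.f.)

595.58 m^2


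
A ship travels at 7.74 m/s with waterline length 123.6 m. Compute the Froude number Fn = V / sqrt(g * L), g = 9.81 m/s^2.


Formula: Fn = V / sqrt(g * L)
Step 1 — g * L = 9.81 * 123.6 = 1212.516
Step 2 — sqrt(g * L) = sqrt(1212.516) = 34.8212
Step 3 — Fn = 7.74 / 34.8212 ≈ 0.22228 (5 s.f.)

0.22228


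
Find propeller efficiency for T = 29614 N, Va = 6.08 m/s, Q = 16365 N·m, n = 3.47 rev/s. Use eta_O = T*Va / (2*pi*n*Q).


Formula: eta = T * Va / (2 * pi * n * Q)
Step 1 — numerator = T * Va = 29614 * 6.08 = 180053.12
Step 2 — 2 * pi * n = 2 * pi * 3.47 = 21.802653
Step 3 — denominator = 21.802653 * 16365 = 356800.42
Step 4 — eta = 180053.12 / 356800.42 ≈ 0.50463 (5 s.f.)

0.50463


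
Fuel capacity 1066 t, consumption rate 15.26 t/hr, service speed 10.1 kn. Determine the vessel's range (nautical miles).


Formula: endurance = fuel / rate; range = endurance * speed
Step 1 — endurance = 1066 / 15.26 = 69.8558 hours
Step 2 — range = 69.8558 * 10.1 ≈ 705.54 nautical miles (5 s.f.)

705.54 NM


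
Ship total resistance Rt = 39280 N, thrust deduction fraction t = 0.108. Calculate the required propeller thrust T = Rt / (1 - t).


Formula: T = Rt / (1 - t)
Step 1 — (1 - t) = 1 - 0.108 = 0.892
Step 2 — T = 39280 / 0.892 ≈ 44036 N (5 s.f.)

44036 N


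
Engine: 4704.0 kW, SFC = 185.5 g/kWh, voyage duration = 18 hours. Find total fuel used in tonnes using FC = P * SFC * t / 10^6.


Formula: FC (tonnes) = P * SFC * t / 1,000,000
Step 1 — P * SFC * t = 4704.0 * 185.5 * 18 = 15706656.0 g
Step 2 — FC (tonnes) = 15706656.0 / 1,000,000 ≈ 15.707 tonnes (5 s.f.)

15.707 tonnes


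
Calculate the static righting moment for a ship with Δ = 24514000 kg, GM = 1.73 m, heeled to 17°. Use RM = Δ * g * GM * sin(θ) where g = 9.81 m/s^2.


Formula: GZ = GM * sin(theta); RM = disp * g * GZ
Step 1 — GZ = 1.73 * sin(17°) = 1.73 * 0.292372 = 0.505804 m
Step 2 — RM = 24514000 * 9.81 * 0.505804 ≈ 121640000 N·m (5 s.f.)

121640000 N·m


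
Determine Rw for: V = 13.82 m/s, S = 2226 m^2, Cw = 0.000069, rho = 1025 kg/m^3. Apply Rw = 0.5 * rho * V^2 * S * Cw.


Formula: Rw = 0.5 * rho * V^2 * S * Cw
Step 1 — V^2 = 13.82^2 = 190.9924
Step 2 — 0.5 * rho * V^2 = 0.5 * 1025 * 190.9924 = 97883.605
Step 3 — Rw = 97883.605 * 2226 * 0.000069 ≈ 15034 N (5 s.f.)

15034 N


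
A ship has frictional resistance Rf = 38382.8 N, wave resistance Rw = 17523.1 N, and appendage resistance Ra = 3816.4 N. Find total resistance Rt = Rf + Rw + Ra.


Formula: Rt = Rf + Rw + Ra
Substituting: Rt = 38382.8 + 17523.1 + 3816.4
Result: Rt = 59722.3 N

59722.3 N


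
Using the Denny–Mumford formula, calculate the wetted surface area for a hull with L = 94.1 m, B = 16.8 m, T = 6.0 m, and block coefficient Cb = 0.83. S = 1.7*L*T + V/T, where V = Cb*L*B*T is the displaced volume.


Formula: S = 1.7*L*T + V/T with V = Cb*L*B*T, i.e. S = L * (1.7*T + Cb*B)
Step 1 — 1.7*T = 1.7 * 6.0 = 10.2 m
Step 2 — Cb*B = 0.83 * 16.8 = 13.944 m
Step 3 — 1.7*T + Cb*B = 10.2 + 13.944 = 24.144 m
Step 4 — S = 94.1 * 24.144 ≈ 2272.0 m^2 (5 s.f.)

2272.0 m^2


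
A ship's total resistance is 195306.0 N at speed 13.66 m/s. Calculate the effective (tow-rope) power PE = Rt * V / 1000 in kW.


Formula: PE = Rt * V / 1000 (kW)
Step 1 — PE (W) = 195306.0 * 13.66 = 2667879.96 W
Step 2 — PE (kW) = 2667879.96 / 1000 ≈ 2667.9 kW (5 s.f.)

2667.9 kW


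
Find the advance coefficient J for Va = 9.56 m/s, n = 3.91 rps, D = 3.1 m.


Formula: J = Va / (n * D)
Step 1 — n * D = 3.91 * 3.1 = 12.121
Step 2 — J = 9.56 / 12.121 ≈ 0.78871 (5 s.f.)

0.78871


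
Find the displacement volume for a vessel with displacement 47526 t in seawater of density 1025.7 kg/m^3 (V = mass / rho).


Formula: V = mass / rho
Step 1 — convert tonnes to kg: 47526 t * 1000 = 47526000 kg
Step 2 — V = 47526000 / 1025.7 ≈ 46335 m^3 (5 s.f.)

46335 m^3


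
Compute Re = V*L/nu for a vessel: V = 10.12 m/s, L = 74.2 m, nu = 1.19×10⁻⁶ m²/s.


Formula: Re = V * L / nu
Step 1 — V * L = 10.12 * 74.2 = 750.904 m^2/s
Step 2 — Re = 750.904 / 1.19e-6 = 6.31e+08

6.31e+08


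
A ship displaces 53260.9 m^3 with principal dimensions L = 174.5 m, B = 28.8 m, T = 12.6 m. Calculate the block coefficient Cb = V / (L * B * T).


Formula: Cb = V / (L * B * T)
Step 1 — L * B * T = 174.5 * 28.8 * 12.6 = 63322.56 m^3
Step 2 — Cb = 53260.9 / 63322.56 ≈ 0.84110 (5 s.f.)

0.84110


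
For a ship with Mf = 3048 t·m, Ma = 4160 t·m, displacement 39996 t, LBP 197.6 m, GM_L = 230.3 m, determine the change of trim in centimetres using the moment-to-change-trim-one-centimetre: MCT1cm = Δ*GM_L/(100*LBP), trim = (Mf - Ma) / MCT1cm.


Formula: net trimming moment = Mf - Ma; MCT1cm = Δ*GM_L/(100*LBP); trim = net moment / MCT1cm
Step 1 — net trimming moment = 3048 - 4160 = -1112 t·m
Step 2 — MCT1cm = 39996 * 230.3 / (100 * 197.6) = 466.1477 t·m/cm
Step 3 — trim = -1112 / 466.1477 ≈ -2.3855 cm (5 s.f.)

-2.3855 cm


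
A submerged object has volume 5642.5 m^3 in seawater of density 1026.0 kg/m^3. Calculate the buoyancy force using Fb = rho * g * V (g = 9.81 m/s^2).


Formula: Fb = rho * g * V
Substituting: Fb = 1026.0 * 9.81 * 5642.5
Intermediate: 1026.0 * 9.81 = 10065.06
Result: Fb = 10065.06 * 5642.5 ≈ 56792000 N (5 s.f.)

56792000 N


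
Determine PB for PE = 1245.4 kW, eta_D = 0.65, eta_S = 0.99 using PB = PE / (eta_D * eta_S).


Formula: PB = PE / (eta_D * eta_S)
Step 1 — combined efficiency = eta_D * eta_S = 0.65 * 0.99 = 0.6435
Step 2 — PB = 1245.4 / 0.6435 ≈ 1935.4 kW (5 s.f.)

1935.4 kW


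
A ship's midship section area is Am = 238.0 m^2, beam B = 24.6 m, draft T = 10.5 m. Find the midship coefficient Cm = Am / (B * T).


Formula: Cm = Am / (B * T)
Step 1 — B * T = 24.6 * 10.5 = 258.3 m^2
Step 2 — Cm = 238.0 / 258.3 ≈ 0.92141 (5 s.f.)

0.92141


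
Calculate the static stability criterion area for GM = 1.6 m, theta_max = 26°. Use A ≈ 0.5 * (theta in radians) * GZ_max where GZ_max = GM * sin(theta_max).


Formula: GZ_max = GM * sin(theta); Area = 0.5 * theta_rad * GZ_max
Step 1 — GZ_max = 1.6 * sin(26°) = 1.6 * 0.438371 = 0.701394 m
Step 2 — theta_rad = 26 * pi/180 = 0.453786 rad
Step 3 — Area = 0.5 * 0.453786 * 0.701394 ≈ 0.15914 m·rad (5 s.f.)

0.15914 m·rad


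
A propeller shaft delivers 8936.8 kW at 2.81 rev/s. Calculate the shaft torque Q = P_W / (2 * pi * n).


Formula: Q = P_W / (2 * pi * n)
Step 1 — P_W = 8936.8 kW * 1000 = 8936800.0 W
Step 2 — 2 * pi * n = 2 * pi * 2.81 = 17.655751
Step 3 — Q = 8936800.0 / 17.655751 ≈ 506170 N·m (5 s.f.)

506170 N·m


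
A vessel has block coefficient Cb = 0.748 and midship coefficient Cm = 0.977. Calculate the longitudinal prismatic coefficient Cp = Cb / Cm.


Formula: Cp = Cb / Cm
Substituting: Cp = 0.748 / 0.977
Result: Cp ≈ 0.76561 (5 s.f.)

0.76561


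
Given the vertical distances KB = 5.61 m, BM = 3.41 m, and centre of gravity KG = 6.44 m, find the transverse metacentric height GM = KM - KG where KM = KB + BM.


Formula: GM = KB + BM - KG
Step 1 — KM = KB + BM = 5.61 + 3.41 = 9.02 m
Step 2 — GM = KM - KG = 9.02 - 6.44 = 2.58 m

2.58 m


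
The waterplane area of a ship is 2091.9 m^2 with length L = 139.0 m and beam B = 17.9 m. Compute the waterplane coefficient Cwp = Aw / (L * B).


Formula: Cwp = Aw / (L * B)
Step 1 — L * B = 139.0 * 17.9 = 2488.1 m^2
Step 2 — Cwp = 2091.9 / 2488.1 ≈ 0.84076 (5 s.f.)

0.84076


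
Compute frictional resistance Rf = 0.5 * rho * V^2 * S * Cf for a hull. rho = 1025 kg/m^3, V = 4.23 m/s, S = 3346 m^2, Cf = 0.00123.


Formula: Rf = 0.5 * rho * V^2 * S * Cf
Step 1 — V^2 = 4.23^2 = 17.8929
Step 2 — 0.5 * rho * V^2 = 0.5 * 1025 * 17.8929 = 9170.11125
Step 3 — Rf = 9170.11125 * 3346 * 0.00123 ≈ 37740 N (5 s.f.)

37740 N


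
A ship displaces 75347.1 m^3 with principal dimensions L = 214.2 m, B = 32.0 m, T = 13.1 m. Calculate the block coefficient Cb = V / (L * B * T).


Formula: Cb = V / (L * B * T)
Step 1 — L * B * T = 214.2 * 32.0 * 13.1 = 89792.64 m^3
Step 2 — Cb = 75347.1 / 89792.64 ≈ 0.83912 (5 s.f.)

0.83912


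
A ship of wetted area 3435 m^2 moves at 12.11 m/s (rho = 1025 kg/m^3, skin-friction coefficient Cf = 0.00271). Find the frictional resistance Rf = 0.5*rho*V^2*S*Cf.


Formula: Rf = 0.5 * rho * V^2 * S * Cf
Step 1 — V^2 = 12.11^2 = 146.6521
Step 2 — 0.5 * rho * V^2 = 0.5 * 1025 * 146.6521 = 75159.20125
Step 3 — Rf = 75159.20125 * 3435 * 0.00271 ≈ 699650 N (5 s.f.)

699650 N


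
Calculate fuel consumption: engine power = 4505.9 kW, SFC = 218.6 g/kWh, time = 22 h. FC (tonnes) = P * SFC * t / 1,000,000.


Formula: FC (tonnes) = P * SFC * t / 1,000,000
Step 1 — P * SFC * t = 4505.9 * 218.6 * 22 = 21669774.28 g
Step 2 — FC (tonnes) = 21669774.28 / 1,000,000 ≈ 21.670 tonnes (5 s.f.)

21.670 tonnes


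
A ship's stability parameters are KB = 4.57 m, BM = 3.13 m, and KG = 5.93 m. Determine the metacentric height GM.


Formula: GM = KB + BM - KG
Step 1 — KM = KB + BM = 4.57 + 3.13 = 7.7 m
Step 2 — GM = KM - KG = 7.7 - 5.93 = 1.77 m

1.77 m


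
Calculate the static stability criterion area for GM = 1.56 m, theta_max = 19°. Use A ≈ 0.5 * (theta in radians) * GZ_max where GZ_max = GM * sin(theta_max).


Formula: GZ_max = GM * sin(theta); Area = 0.5 * theta_rad * GZ_max
Step 1 — GZ_max = 1.56 * sin(19°) = 1.56 * 0.325568 = 0.507886 m
Step 2 — theta_rad = 19 * pi/180 = 0.331613 rad
Step 3 — Area = 0.5 * 0.331613 * 0.507886 ≈ 0.084211 m·rad (5 s.f.)

0.084211 m·rad


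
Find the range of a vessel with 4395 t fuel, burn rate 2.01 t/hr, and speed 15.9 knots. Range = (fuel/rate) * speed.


Formula: endurance = fuel / rate; range = endurance * speed
Step 1 — endurance = 4395 / 2.01 = 2186.5672 hours
Step 2 — range = 2186.5672 * 15.9 ≈ 34766 nautical miles (5 s.f.)

34766 NM


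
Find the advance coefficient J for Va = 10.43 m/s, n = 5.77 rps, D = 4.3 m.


Formula: J = Va / (n * D)
Step 1 — n * D = 5.77 * 4.3 = 24.811
Step 2 — J = 10.43 / 24.811 ≈ 0.42038 (5 s.f.)

0.42038


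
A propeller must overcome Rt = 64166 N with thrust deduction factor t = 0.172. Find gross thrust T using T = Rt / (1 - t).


Formula: T = Rt / (1 - t)
Step 1 — (1 - t) = 1 - 0.172 = 0.828
Step 2 — T = 64166 / 0.828 ≈ 77495 N (5 s.f.)

77495 N
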